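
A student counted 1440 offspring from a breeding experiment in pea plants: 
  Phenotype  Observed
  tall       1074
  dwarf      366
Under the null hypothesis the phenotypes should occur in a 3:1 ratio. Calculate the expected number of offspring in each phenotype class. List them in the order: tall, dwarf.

1080, 360

Total ratio parts = 4. Expected numbers out of 1440:
  tall: 1440 × 3/4 = 1080
  dwarf: 1440 × 1/4 = 360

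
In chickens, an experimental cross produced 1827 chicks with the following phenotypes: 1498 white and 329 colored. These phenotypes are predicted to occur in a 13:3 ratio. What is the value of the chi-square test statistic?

The 13:3 ratio has 16 parts, so with N = 1827 the expected counts are:
  white: 1827 × 13/16 = 1484.4375
  colored: 1827 × 3/16 = 342.5625
χ² = Σ (O − E)² / E
  white: (1498 − 1484.4375)² / 1484.4375 = 0.1239
  colored: (329 − 342.5625)² / 342.5625 = 0.5370
χ² = 0.1239 + 0.5370 = 0.6609 ≈ 0.661

0.661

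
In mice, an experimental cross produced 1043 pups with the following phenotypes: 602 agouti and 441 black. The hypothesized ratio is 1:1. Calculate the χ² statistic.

24.852

Under the 1:1 hypothesis (Σ ratio = 2, N = 1043):
  agouti: 1043 × 1/2 = 521.5
  black: 1043 × 1/2 = 521.5
χ² = Σ (O − E)² / E
  agouti: (602 − 521.5)² / 521.5 = 12.4262
  black: (441 − 521.5)² / 521.5 = 12.4262
χ² = 12.4262 + 12.4262 = 24.8524 ≈ 24.852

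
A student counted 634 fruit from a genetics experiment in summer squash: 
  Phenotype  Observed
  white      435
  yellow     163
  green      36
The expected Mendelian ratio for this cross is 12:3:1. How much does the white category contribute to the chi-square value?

3.450

Expected counts for N = 634 under a 12:3:1 ratio (total parts = 16):
  white: 634 × 12/16 = 475.5
  yellow: 634 × 3/16 = 118.875
  green: 634 × 1/16 = 39.625
Contribution of white: (435 − 475.5)² / 475.5 = 3.4495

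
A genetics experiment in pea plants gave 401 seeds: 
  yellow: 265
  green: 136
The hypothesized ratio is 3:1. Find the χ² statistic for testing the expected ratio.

16.998

The 3:1 ratio has 4 parts, so with N = 401 the expected counts are:
  yellow: 401 × 3/4 = 300.75
  green: 401 × 1/4 = 100.25
χ² = Σ (O − E)² / E
  yellow: (265 − 300.75)² / 300.75 = 4.2496
  green: (136 − 100.25)² / 100.25 = 12.7488
χ² = 4.2496 + 12.7488 = 16.9984 ≈ 16.998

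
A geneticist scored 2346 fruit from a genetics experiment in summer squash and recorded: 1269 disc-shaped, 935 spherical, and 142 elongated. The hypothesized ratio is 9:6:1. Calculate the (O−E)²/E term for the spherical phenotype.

3.470

Total ratio parts = 16. Expected numbers out of 2346:
  disc-shaped: 2346 × 9/16 = 1319.625
  spherical: 2346 × 6/16 = 879.75
  elongated: 2346 × 1/16 = 146.625
Contribution of spherical: (935 − 879.75)² / 879.75 = 3.4698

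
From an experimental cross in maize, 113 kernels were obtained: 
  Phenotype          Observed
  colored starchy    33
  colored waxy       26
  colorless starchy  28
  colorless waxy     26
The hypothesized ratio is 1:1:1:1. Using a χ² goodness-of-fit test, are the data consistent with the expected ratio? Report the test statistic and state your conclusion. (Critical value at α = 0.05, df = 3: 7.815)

1.159; consistent

The 1:1:1:1 ratio has 4 parts, so with N = 113 the expected counts are:
  colored starchy: 113 × 1/4 = 28.25
  colored waxy: 113 × 1/4 = 28.25
  colorless starchy: 113 × 1/4 = 28.25
  colorless waxy: 113 × 1/4 = 28.25
χ² = Σ (O − E)² / E
  colored starchy: (33 − 28.25)² / 28.25 = 0.7987
  colored waxy: (26 − 28.25)² / 28.25 = 0.1792
  colorless starchy: (28 − 28.25)² / 28.25 = 0.0022
  colorless waxy: (26 − 28.25)² / 28.25 = 0.1792
χ² = 0.7987 + 0.1792 + 0.0022 + 0.1792 = 1.1593 ≈ 1.159
Degrees of freedom = 4 − 1 = 3; critical value at α = 0.05 is 7.815.
Since 1.159 < 7.815, we fail to reject the null hypothesis — the data are consistent with the 1:1:1:1 ratio.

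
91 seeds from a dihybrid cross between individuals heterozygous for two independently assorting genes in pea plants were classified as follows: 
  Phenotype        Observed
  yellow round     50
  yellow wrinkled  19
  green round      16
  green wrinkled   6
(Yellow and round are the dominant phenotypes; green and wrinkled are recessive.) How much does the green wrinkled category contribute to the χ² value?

A dihybrid F₂ with independent assortment and complete dominance at both loci gives a 9:3:3:1 phenotypic ratio.
Expected counts for N = 91 under a 9:3:3:1 ratio (total parts = 16):
  yellow round: 91 × 9/16 = 51.1875
  yellow wrinkled: 91 × 3/16 = 17.0625
  green round: 91 × 3/16 = 17.0625
  green wrinkled: 91 × 1/16 = 5.6875
Contribution of green wrinkled: (6 − 5.6875)² / 5.6875 = 0.0172

0.017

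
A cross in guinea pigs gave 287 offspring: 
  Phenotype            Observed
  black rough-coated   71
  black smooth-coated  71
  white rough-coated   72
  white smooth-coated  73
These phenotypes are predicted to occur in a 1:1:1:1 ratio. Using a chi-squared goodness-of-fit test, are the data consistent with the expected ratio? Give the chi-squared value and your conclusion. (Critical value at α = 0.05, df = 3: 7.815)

The 1:1:1:1 ratio has 4 parts, so with N = 287 the expected counts are:
  black rough-coated: 287 × 1/4 = 71.75
  black smooth-coated: 287 × 1/4 = 71.75
  white rough-coated: 287 × 1/4 = 71.75
  white smooth-coated: 287 × 1/4 = 71.75
χ² = Σ (O − E)² / E
  black rough-coated: (71 − 71.75)² / 71.75 = 0.0078
  black smooth-coated: (71 − 71.75)² / 71.75 = 0.0078
  white rough-coated: (72 − 71.75)² / 71.75 = 0.0009
  white smooth-coated: (73 − 71.75)² / 71.75 = 0.0218
χ² = 0.0078 + 0.0078 + 0.0009 + 0.0218 = 0.0383 ≈ 0.038
Degrees of freedom = 4 − 1 = 3; critical value at α = 0.05 is 7.815.
Since 0.038 < 7.815, we fail to reject the null hypothesis — the data are consistent with the 1:1:1:1 ratio.

0.038; consistent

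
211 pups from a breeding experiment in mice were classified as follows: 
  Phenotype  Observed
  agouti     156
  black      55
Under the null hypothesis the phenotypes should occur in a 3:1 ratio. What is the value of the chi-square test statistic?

Total ratio parts = 4. Expected numbers out of 211:
  agouti: 211 × 3/4 = 158.25
  black: 211 × 1/4 = 52.75
χ² = Σ (O − E)² / E
  agouti: (156 − 158.25)² / 158.25 = 0.0320
  black: (55 − 52.75)² / 52.75 = 0.0960
χ² = 0.0320 + 0.0960 = 0.128

0.128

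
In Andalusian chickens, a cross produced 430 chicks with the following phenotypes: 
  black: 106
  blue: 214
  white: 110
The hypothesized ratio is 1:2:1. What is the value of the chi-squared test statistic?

0.084

Under the 1:2:1 hypothesis (Σ ratio = 4, N = 430):
  black: 430 × 1/4 = 107.5
  blue: 430 × 2/4 = 215
  white: 430 × 1/4 = 107.5
χ² = Σ (O − E)² / E
  black: (106 − 107.5)² / 107.5 = 0.0209
  blue: (214 − 215)² / 215 = 0.0047
  white: (110 − 107.5)² / 107.5 = 0.0581
χ² = 0.0209 + 0.0047 + 0.0581 = 0.0837 ≈ 0.084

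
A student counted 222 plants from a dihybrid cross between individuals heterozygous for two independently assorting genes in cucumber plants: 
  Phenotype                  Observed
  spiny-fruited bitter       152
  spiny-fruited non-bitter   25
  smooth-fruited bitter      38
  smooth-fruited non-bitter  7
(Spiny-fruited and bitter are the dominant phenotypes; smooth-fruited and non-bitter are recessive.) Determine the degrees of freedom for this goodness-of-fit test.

3

A dihybrid F₂ with independent assortment and complete dominance at both loci gives a 9:3:3:1 phenotypic ratio.
A goodness-of-fit test with 4 phenotype classes has df = 4 − 1 = 3.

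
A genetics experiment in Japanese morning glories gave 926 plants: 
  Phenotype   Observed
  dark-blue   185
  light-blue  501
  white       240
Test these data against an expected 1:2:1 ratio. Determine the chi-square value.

Under the 1:2:1 hypothesis (Σ ratio = 4, N = 926):
  dark-blue: 926 × 1/4 = 231.5
  light-blue: 926 × 2/4 = 463
  white: 926 × 1/4 = 231.5
χ² = Σ (O − E)² / E
  dark-blue: (185 − 231.5)² / 231.5 = 9.3402
  light-blue: (501 − 463)² / 463 = 3.1188
  white: (240 − 231.5)² / 231.5 = 0.3121
χ² = 9.3402 + 3.1188 + 0.3121 = 12.7711 ≈ 12.771

12.771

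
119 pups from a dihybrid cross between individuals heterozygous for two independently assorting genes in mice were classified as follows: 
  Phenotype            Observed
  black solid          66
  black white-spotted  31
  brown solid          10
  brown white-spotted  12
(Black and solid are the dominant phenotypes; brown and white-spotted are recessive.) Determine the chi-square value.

12.989

A dihybrid F₂ with independent assortment and complete dominance at both loci gives a 9:3:3:1 phenotypic ratio.
Total ratio parts = 16. Expected numbers out of 119:
  black solid: 119 × 9/16 = 66.9375
  black white-spotted: 119 × 3/16 = 22.3125
  brown solid: 119 × 3/16 = 22.3125
  brown white-spotted: 119 × 1/16 = 7.4375
χ² = Σ (O − E)² / E
  black solid: (66 − 66.9375)² / 66.9375 = 0.0131
  black white-spotted: (31 − 22.3125)² / 22.3125 = 3.3825
  brown solid: (10 − 22.3125)² / 22.3125 = 6.7943
  brown white-spotted: (12 − 7.4375)² / 7.4375 = 2.7988
χ² = 0.0131 + 3.3825 + 6.7943 + 2.7988 = 12.9887 ≈ 12.989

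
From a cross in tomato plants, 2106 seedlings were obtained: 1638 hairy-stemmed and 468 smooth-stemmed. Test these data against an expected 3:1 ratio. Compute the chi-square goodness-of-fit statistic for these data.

Under the 3:1 hypothesis (Σ ratio = 4, N = 2106):
  hairy-stemmed: 2106 × 3/4 = 1579.5
  smooth-stemmed: 2106 × 1/4 = 526.5
χ² = Σ (O − E)² / E
  hairy-stemmed: (1638 − 1579.5)² / 1579.5 = 2.1667
  smooth-stemmed: (468 − 526.5)² / 526.5 = 6.5000
χ² = 2.1667 + 6.5000 = 8.6667 ≈ 8.667

8.667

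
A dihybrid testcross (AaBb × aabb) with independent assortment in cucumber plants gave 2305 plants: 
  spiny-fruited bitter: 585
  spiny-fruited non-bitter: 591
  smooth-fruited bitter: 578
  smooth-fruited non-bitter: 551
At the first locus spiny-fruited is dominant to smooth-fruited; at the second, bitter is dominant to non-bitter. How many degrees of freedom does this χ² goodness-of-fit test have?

3

A dihybrid testcross with independent assortment gives a 1:1:1:1 ratio.
A goodness-of-fit test with 4 phenotype classes has df = 4 − 1 = 3.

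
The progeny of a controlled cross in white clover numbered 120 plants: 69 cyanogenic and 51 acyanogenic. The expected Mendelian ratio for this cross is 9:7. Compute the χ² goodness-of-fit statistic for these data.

Total ratio parts = 16. Expected numbers out of 120:
  cyanogenic: 120 × 9/16 = 67.5
  acyanogenic: 120 × 7/16 = 52.5
χ² = Σ (O − E)² / E
  cyanogenic: (69 − 67.5)² / 67.5 = 0.0333
  acyanogenic: (51 − 52.5)² / 52.5 = 0.0429
χ² = 0.0333 + 0.0429 = 0.0762 ≈ 0.076

0.076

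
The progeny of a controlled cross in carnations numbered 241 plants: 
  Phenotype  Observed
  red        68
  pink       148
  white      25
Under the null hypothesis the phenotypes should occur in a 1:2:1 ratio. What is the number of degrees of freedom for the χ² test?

2

A goodness-of-fit test with 3 phenotype classes has df = 3 − 1 = 2.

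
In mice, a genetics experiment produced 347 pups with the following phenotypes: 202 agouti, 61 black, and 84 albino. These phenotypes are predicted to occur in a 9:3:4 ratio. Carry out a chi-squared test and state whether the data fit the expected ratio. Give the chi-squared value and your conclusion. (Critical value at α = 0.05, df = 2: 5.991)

Total ratio parts = 16. Expected numbers out of 347:
  agouti: 347 × 9/16 = 195.1875
  black: 347 × 3/16 = 65.0625
  albino: 347 × 4/16 = 86.75
χ² = Σ (O − E)² / E
  agouti: (202 − 195.1875)² / 195.1875 = 0.2378
  black: (61 − 65.0625)² / 65.0625 = 0.2537
  albino: (84 − 86.75)² / 86.75 = 0.0872
χ² = 0.2378 + 0.2537 + 0.0872 = 0.5787 ≈ 0.579
Degrees of freedom = 3 − 1 = 2; critical value at α = 0.05 is 5.991.
Since 0.579 < 5.991, we fail to reject the null hypothesis — the data are consistent with the 9:3:4 ratio.

0.579; consistent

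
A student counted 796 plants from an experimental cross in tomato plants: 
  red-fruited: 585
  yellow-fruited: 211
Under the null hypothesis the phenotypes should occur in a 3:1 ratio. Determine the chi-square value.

0.965

Under the 3:1 hypothesis (Σ ratio = 4, N = 796):
  red-fruited: 796 × 3/4 = 597
  yellow-fruited: 796 × 1/4 = 199
χ² = Σ (O − E)² / E
  red-fruited: (585 − 597)² / 597 = 0.2412
  yellow-fruited: (211 − 199)² / 199 = 0.7236
χ² = 0.2412 + 0.7236 = 0.9648 ≈ 0.965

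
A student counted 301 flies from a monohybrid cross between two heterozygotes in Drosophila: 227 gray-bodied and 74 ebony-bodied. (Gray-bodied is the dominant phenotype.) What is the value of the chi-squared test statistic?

0.028

For a monohybrid cross between heterozygotes with complete dominance, the expected phenotypic ratio is 3:1.
Under the 3:1 hypothesis (Σ ratio = 4, N = 301):
  gray-bodied: 301 × 3/4 = 225.75
  ebony-bodied: 301 × 1/4 = 75.25
χ² = Σ (O − E)² / E
  gray-bodied: (227 − 225.75)² / 225.75 = 0.0069
  ebony-bodied: (74 − 75.25)² / 75.25 = 0.0208
χ² = 0.0069 + 0.0208 = 0.0277 ≈ 0.028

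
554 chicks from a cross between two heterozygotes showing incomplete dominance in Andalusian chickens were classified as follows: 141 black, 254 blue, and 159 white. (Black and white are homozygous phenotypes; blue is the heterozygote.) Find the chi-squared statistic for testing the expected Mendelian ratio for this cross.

4.989

With incomplete dominance, a heterozygote × heterozygote cross gives a 1:2:1 phenotypic ratio.
Total ratio parts = 4. Expected numbers out of 554:
  black: 554 × 1/4 = 138.5
  blue: 554 × 2/4 = 277
  white: 554 × 1/4 = 138.5
χ² = Σ (O − E)² / E
  black: (141 − 138.5)² / 138.5 = 0.0451
  blue: (254 − 277)² / 277 = 1.9097
  white: (159 − 138.5)² / 138.5 = 3.0343
χ² = 0.0451 + 1.9097 + 3.0343 = 4.9891 ≈ 4.989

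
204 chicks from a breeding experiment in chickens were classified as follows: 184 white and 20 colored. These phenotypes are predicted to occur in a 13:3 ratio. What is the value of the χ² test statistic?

Under the 13:3 hypothesis (Σ ratio = 16, N = 204):
  white: 204 × 13/16 = 165.75
  colored: 204 × 3/16 = 38.25
χ² = Σ (O − E)² / E
  white: (184 − 165.75)² / 165.75 = 2.0094
  colored: (20 − 38.25)² / 38.25 = 8.7075
χ² = 2.0094 + 8.7075 = 10.7169 ≈ 10.717

10.717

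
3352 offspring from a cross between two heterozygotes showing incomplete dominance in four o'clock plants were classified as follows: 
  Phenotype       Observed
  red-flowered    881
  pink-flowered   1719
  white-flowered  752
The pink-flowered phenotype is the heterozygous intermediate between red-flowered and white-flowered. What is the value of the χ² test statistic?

12.135

With incomplete dominance, a heterozygote × heterozygote cross gives a 1:2:1 phenotypic ratio.
The 1:2:1 ratio has 4 parts, so with N = 3352 the expected counts are:
  red-flowered: 3352 × 1/4 = 838
  pink-flowered: 3352 × 2/4 = 1676
  white-flowered: 3352 × 1/4 = 838
χ² = Σ (O − E)² / E
  red-flowered: (881 − 838)² / 838 = 2.2064
  pink-flowered: (1719 − 1676)² / 1676 = 1.1032
  white-flowered: (752 − 838)² / 838 = 8.8258
χ² = 2.2064 + 1.1032 + 8.8258 = 12.1354 ≈ 12.135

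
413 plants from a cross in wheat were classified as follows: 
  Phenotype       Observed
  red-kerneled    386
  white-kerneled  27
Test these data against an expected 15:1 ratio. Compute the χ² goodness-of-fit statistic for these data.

0.058

Expected counts for N = 413 under a 15:1 ratio (total parts = 16):
  red-kerneled: 413 × 15/16 = 387.1875
  white-kerneled: 413 × 1/16 = 25.8125
χ² = Σ (O − E)² / E
  red-kerneled: (386 − 387.1875)² / 387.1875 = 0.0036
  white-kerneled: (27 − 25.8125)² / 25.8125 = 0.0546
χ² = 0.0036 + 0.0546 = 0.0582 ≈ 0.058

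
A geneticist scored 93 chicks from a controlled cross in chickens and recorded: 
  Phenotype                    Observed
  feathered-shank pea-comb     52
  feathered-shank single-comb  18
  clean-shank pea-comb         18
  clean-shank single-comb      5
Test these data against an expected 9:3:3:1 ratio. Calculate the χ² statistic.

Expected counts for N = 93 under a 9:3:3:1 ratio (total parts = 16):
  feathered-shank pea-comb: 93 × 9/16 = 52.3125
  feathered-shank single-comb: 93 × 3/16 = 17.4375
  clean-shank pea-comb: 93 × 3/16 = 17.4375
  clean-shank single-comb: 93 × 1/16 = 5.8125
χ² = Σ (O − E)² / E
  feathered-shank pea-comb: (52 − 52.3125)² / 52.3125 = 0.0019
  feathered-shank single-comb: (18 − 17.4375)² / 17.4375 = 0.0181
  clean-shank pea-comb: (18 − 17.4375)² / 17.4375 = 0.0181
  clean-shank single-comb: (5 − 5.8125)² / 5.8125 = 0.1136
χ² = 0.0019 + 0.0181 + 0.0181 + 0.1136 = 0.1517 ≈ 0.152

0.152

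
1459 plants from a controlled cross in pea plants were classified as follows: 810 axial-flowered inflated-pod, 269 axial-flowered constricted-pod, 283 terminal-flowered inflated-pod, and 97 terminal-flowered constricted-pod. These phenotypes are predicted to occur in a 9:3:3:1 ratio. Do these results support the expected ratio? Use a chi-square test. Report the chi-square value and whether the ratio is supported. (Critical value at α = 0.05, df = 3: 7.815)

0.911; consistent

Under the 9:3:3:1 hypothesis (Σ ratio = 16, N = 1459):
  axial-flowered inflated-pod: 1459 × 9/16 = 820.6875
  axial-flowered constricted-pod: 1459 × 3/16 = 273.5625
  terminal-flowered inflated-pod: 1459 × 3/16 = 273.5625
  terminal-flowered constricted-pod: 1459 × 1/16 = 91.1875
χ² = Σ (O − E)² / E
  axial-flowered inflated-pod: (810 − 820.6875)² / 820.6875 = 0.1392
  axial-flowered constricted-pod: (269 − 273.5625)² / 273.5625 = 0.0761
  terminal-flowered inflated-pod: (283 − 273.5625)² / 273.5625 = 0.3256
  terminal-flowered constricted-pod: (97 − 91.1875)² / 91.1875 = 0.3705
χ² = 0.1392 + 0.0761 + 0.3256 + 0.3705 = 0.9114 ≈ 0.911
Degrees of freedom = 4 − 1 = 3; critical value at α = 0.05 is 7.815.
Since 0.911 < 7.815, we fail to reject the null hypothesis — the data are consistent with the 9:3:3:1 ratio.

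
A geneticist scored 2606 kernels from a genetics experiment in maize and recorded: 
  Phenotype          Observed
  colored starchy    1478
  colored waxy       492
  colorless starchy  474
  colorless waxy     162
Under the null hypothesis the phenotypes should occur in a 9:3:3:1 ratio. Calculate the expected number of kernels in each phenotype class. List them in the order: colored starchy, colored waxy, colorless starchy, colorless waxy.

1465.875, 488.625, 488.625, 162.875

Under the 9:3:3:1 hypothesis (Σ ratio = 16, N = 2606):
  colored starchy: 2606 × 9/16 = 1465.875
  colored waxy: 2606 × 3/16 = 488.625
  colorless starchy: 2606 × 3/16 = 488.625
  colorless waxy: 2606 × 1/16 = 162.875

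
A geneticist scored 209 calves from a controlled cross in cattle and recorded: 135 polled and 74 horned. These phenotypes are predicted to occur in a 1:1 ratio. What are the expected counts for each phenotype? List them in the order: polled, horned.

Expected counts for N = 209 under a 1:1 ratio (total parts = 2):
  polled: 209 × 1/2 = 104.5
  horned: 209 × 1/2 = 104.5

104.5, 104.5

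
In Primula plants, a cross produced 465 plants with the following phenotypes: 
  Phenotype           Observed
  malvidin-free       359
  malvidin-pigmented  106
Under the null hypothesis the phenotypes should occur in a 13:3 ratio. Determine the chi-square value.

The 13:3 ratio has 16 parts, so with N = 465 the expected counts are:
  malvidin-free: 465 × 13/16 = 377.8125
  malvidin-pigmented: 465 × 3/16 = 87.1875
χ² = Σ (O − E)² / E
  malvidin-free: (359 − 377.8125)² / 377.8125 = 0.9367
  malvidin-pigmented: (106 − 87.1875)² / 87.1875 = 4.0592
χ² = 0.9367 + 4.0592 = 4.9959 ≈ 4.996

4.996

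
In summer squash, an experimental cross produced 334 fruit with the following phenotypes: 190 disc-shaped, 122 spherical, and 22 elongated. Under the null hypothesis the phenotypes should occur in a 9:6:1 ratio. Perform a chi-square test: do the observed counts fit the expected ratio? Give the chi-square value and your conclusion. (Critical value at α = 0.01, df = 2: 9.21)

Under the 9:6:1 hypothesis (Σ ratio = 16, N = 334):
  disc-shaped: 334 × 9/16 = 187.875
  spherical: 334 × 6/16 = 125.25
  elongated: 334 × 1/16 = 20.875
χ² = Σ (O − E)² / E
  disc-shaped: (190 − 187.875)² / 187.875 = 0.0240
  spherical: (122 − 125.25)² / 125.25 = 0.0843
  elongated: (22 − 20.875)² / 20.875 = 0.0606
χ² = 0.0240 + 0.0843 + 0.0606 = 0.1689 ≈ 0.169
Degrees of freedom = 3 − 1 = 2; critical value at α = 0.01 is 9.21.
Since 0.169 < 9.21, we fail to reject the null hypothesis — the data are consistent with the 9:6:1 ratio.

0.169; consistent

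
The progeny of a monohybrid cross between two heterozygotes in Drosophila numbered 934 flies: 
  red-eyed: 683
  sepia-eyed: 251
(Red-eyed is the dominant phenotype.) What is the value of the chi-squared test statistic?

1.749

For a monohybrid cross between heterozygotes with complete dominance, the expected phenotypic ratio is 3:1.
Under the 3:1 hypothesis (Σ ratio = 4, N = 934):
  red-eyed: 934 × 3/4 = 700.5
  sepia-eyed: 934 × 1/4 = 233.5
χ² = Σ (O − E)² / E
  red-eyed: (683 − 700.5)² / 700.5 = 0.4372
  sepia-eyed: (251 − 233.5)² / 233.5 = 1.3116
χ² = 0.4372 + 1.3116 = 1.7488 ≈ 1.749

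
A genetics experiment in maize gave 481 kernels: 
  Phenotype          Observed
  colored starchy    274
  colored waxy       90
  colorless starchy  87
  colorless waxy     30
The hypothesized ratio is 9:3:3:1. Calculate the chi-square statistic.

The 9:3:3:1 ratio has 16 parts, so with N = 481 the expected counts are:
  colored starchy: 481 × 9/16 = 270.5625
  colored waxy: 481 × 3/16 = 90.1875
  colorless starchy: 481 × 3/16 = 90.1875
  colorless waxy: 481 × 1/16 = 30.0625
χ² = Σ (O − E)² / E
  colored starchy: (274 − 270.5625)² / 270.5625 = 0.0437
  colored waxy: (90 − 90.1875)² / 90.1875 = 0.0004
  colorless starchy: (87 − 90.1875)² / 90.1875 = 0.1127
  colorless waxy: (30 − 30.0625)² / 30.0625 = 0.0001
χ² = 0.0437 + 0.0004 + 0.1127 + 0.0001 = 0.1569 ≈ 0.157

0.157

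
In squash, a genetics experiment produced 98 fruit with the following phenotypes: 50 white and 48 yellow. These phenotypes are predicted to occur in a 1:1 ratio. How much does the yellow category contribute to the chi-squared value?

Under the 1:1 hypothesis (Σ ratio = 2, N = 98):
  white: 98 × 1/2 = 49
  yellow: 98 × 1/2 = 49
Contribution of yellow: (48 − 49)² / 49 = 0.0204

0.020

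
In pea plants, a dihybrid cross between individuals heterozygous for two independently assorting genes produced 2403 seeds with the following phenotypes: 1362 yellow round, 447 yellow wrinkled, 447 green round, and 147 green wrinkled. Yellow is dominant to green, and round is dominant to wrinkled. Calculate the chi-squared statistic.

A dihybrid F₂ with independent assortment and complete dominance at both loci gives a 9:3:3:1 phenotypic ratio.
Expected counts for N = 2403 under a 9:3:3:1 ratio (total parts = 16):
  yellow round: 2403 × 9/16 = 1351.6875
  yellow wrinkled: 2403 × 3/16 = 450.5625
  green round: 2403 × 3/16 = 450.5625
  green wrinkled: 2403 × 1/16 = 150.1875
χ² = Σ (O − E)² / E
  yellow round: (1362 − 1351.6875)² / 1351.6875 = 0.0787
  yellow wrinkled: (447 − 450.5625)² / 450.5625 = 0.0282
  green round: (447 − 450.5625)² / 450.5625 = 0.0282
  green wrinkled: (147 − 150.1875)² / 150.1875 = 0.0676
χ² = 0.0787 + 0.0282 + 0.0282 + 0.0676 = 0.2027 ≈ 0.203

0.203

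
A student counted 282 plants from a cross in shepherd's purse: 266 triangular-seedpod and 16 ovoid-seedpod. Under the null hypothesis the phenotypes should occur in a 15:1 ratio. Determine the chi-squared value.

Total ratio parts = 16. Expected numbers out of 282:
  triangular-seedpod: 282 × 15/16 = 264.375
  ovoid-seedpod: 282 × 1/16 = 17.625
χ² = Σ (O − E)² / E
  triangular-seedpod: (266 − 264.375)² / 264.375 = 0.0100
  ovoid-seedpod: (16 − 17.625)² / 17.625 = 0.1498
χ² = 0.0100 + 0.1498 = 0.1598 ≈ 0.160

0.160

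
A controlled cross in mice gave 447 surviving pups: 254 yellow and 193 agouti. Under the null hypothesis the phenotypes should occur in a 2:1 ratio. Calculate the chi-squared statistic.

The 2:1 ratio has 3 parts, so with N = 447 the expected counts are:
  yellow: 447 × 2/3 = 298
  agouti: 447 × 1/3 = 149
χ² = Σ (O − E)² / E
  yellow: (254 − 298)² / 298 = 6.4966
  agouti: (193 − 149)² / 149 = 12.9933
χ² = 6.4966 + 12.9933 = 19.4899 ≈ 19.490

19.490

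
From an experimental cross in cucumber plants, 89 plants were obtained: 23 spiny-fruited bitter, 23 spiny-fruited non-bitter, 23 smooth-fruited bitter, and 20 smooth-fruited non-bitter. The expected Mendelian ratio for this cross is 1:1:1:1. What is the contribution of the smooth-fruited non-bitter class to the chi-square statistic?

Total ratio parts = 4. Expected numbers out of 89:
  spiny-fruited bitter: 89 × 1/4 = 22.25
  spiny-fruited non-bitter: 89 × 1/4 = 22.25
  smooth-fruited bitter: 89 × 1/4 = 22.25
  smooth-fruited non-bitter: 89 × 1/4 = 22.25
Contribution of smooth-fruited non-bitter: (20 − 22.25)² / 22.25 = 0.2275

0.228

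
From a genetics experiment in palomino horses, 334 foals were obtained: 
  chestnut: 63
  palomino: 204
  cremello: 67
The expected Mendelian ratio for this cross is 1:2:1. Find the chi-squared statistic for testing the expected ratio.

16.491

Expected counts for N = 334 under a 1:2:1 ratio (total parts = 4):
  chestnut: 334 × 1/4 = 83.5
  palomino: 334 × 2/4 = 167
  cremello: 334 × 1/4 = 83.5
χ² = Σ (O − E)² / E
  chestnut: (63 − 83.5)² / 83.5 = 5.0329
  palomino: (204 − 167)² / 167 = 8.1976
  cremello: (67 − 83.5)² / 83.5 = 3.2605
χ² = 5.0329 + 8.1976 + 3.2605 = 16.491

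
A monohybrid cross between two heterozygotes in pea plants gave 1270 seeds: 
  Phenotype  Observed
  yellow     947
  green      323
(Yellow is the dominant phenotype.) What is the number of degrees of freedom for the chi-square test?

For a monohybrid cross between heterozygotes with complete dominance, the expected phenotypic ratio is 3:1.
A goodness-of-fit test with 2 phenotype classes has df = 2 − 1 = 1.

1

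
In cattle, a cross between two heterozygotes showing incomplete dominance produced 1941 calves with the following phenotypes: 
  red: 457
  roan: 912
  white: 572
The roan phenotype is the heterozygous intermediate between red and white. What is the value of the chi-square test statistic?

With incomplete dominance, a heterozygote × heterozygote cross gives a 1:2:1 phenotypic ratio.
Expected counts for N = 1941 under a 1:2:1 ratio (total parts = 4):
  red: 1941 × 1/4 = 485.25
  roan: 1941 × 2/4 = 970.5
  white: 1941 × 1/4 = 485.25
χ² = Σ (O − E)² / E
  red: (457 − 485.25)² / 485.25 = 1.6446
  roan: (912 − 970.5)² / 970.5 = 3.5263
  white: (572 − 485.25)² / 485.25 = 15.5086
χ² = 1.6446 + 3.5263 + 15.5086 = 20.6795 ≈ 20.680

20.680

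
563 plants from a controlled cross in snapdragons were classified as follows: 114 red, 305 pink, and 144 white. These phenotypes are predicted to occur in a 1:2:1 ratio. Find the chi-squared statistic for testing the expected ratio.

Under the 1:2:1 hypothesis (Σ ratio = 4, N = 563):
  red: 563 × 1/4 = 140.75
  pink: 563 × 2/4 = 281.5
  white: 563 × 1/4 = 140.75
χ² = Σ (O − E)² / E
  red: (114 − 140.75)² / 140.75 = 5.0839
  pink: (305 − 281.5)² / 281.5 = 1.9618
  white: (144 − 140.75)² / 140.75 = 0.0750
χ² = 5.0839 + 1.9618 + 0.0750 = 7.1207 ≈ 7.121

7.121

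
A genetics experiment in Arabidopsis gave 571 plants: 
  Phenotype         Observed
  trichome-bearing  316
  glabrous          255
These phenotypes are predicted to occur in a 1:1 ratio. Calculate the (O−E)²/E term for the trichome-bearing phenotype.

3.258

The 1:1 ratio has 2 parts, so with N = 571 the expected counts are:
  trichome-bearing: 571 × 1/2 = 285.5
  glabrous: 571 × 1/2 = 285.5
Contribution of trichome-bearing: (316 − 285.5)² / 285.5 = 3.2583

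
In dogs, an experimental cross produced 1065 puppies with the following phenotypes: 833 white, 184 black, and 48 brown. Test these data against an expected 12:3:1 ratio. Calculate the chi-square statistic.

The 12:3:1 ratio has 16 parts, so with N = 1065 the expected counts are:
  white: 1065 × 12/16 = 798.75
  black: 1065 × 3/16 = 199.6875
  brown: 1065 × 1/16 = 66.5625
χ² = Σ (O − E)² / E
  white: (833 − 798.75)² / 798.75 = 1.4686
  black: (184 − 199.6875)² / 199.6875 = 1.2324
  brown: (48 − 66.5625)² / 66.5625 = 5.1766
χ² = 1.4686 + 1.2324 + 5.1766 = 7.8776 ≈ 7.878

7.878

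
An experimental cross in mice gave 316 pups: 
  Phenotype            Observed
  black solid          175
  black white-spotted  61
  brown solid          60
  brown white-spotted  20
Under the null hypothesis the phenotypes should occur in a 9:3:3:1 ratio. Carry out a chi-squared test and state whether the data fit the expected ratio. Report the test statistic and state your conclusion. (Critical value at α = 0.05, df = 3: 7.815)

Total ratio parts = 16. Expected numbers out of 316:
  black solid: 316 × 9/16 = 177.75
  black white-spotted: 316 × 3/16 = 59.25
  brown solid: 316 × 3/16 = 59.25
  brown white-spotted: 316 × 1/16 = 19.75
χ² = Σ (O − E)² / E
  black solid: (175 − 177.75)² / 177.75 = 0.0425
  black white-spotted: (61 − 59.25)² / 59.25 = 0.0517
  brown solid: (60 − 59.25)² / 59.25 = 0.0095
  brown white-spotted: (20 − 19.75)² / 19.75 = 0.0032
χ² = 0.0425 + 0.0517 + 0.0095 + 0.0032 = 0.1069 ≈ 0.107
Degrees of freedom = 4 − 1 = 3; critical value at α = 0.05 is 7.815.
Since 0.107 < 7.815, we fail to reject the null hypothesis — the data are consistent with the 9:3:3:1 ratio.

0.107; consistent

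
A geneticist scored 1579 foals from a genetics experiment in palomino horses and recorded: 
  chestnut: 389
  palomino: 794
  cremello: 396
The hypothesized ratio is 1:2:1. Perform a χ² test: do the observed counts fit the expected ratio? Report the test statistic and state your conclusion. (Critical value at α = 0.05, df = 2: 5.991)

The 1:2:1 ratio has 4 parts, so with N = 1579 the expected counts are:
  chestnut: 1579 × 1/4 = 394.75
  palomino: 1579 × 2/4 = 789.5
  cremello: 1579 × 1/4 = 394.75
χ² = Σ (O − E)² / E
  chestnut: (389 − 394.75)² / 394.75 = 0.0838
  palomino: (794 − 789.5)² / 789.5 = 0.0256
  cremello: (396 − 394.75)² / 394.75 = 0.0040
χ² = 0.0838 + 0.0256 + 0.0040 = 0.1134 ≈ 0.113
Degrees of freedom = 3 − 1 = 2; critical value at α = 0.05 is 5.991.
Since 0.113 < 5.991, we fail to reject the null hypothesis — the data are consistent with the 1:2:1 ratio.

0.113; consistent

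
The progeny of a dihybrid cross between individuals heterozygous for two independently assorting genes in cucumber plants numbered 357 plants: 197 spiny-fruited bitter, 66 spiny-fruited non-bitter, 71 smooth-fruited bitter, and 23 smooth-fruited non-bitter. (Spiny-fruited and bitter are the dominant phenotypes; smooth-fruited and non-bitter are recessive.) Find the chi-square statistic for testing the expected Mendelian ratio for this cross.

A dihybrid F₂ with independent assortment and complete dominance at both loci gives a 9:3:3:1 phenotypic ratio.
The 9:3:3:1 ratio has 16 parts, so with N = 357 the expected counts are:
  spiny-fruited bitter: 357 × 9/16 = 200.8125
  spiny-fruited non-bitter: 357 × 3/16 = 66.9375
  smooth-fruited bitter: 357 × 3/16 = 66.9375
  smooth-fruited non-bitter: 357 × 1/16 = 22.3125
χ² = Σ (O − E)² / E
  spiny-fruited bitter: (197 − 200.8125)² / 200.8125 = 0.0724
  spiny-fruited non-bitter: (66 − 66.9375)² / 66.9375 = 0.0131
  smooth-fruited bitter: (71 − 66.9375)² / 66.9375 = 0.2466
  smooth-fruited non-bitter: (23 − 22.3125)² / 22.3125 = 0.0212
χ² = 0.0724 + 0.0131 + 0.2466 + 0.0212 = 0.3533 ≈ 0.353

0.353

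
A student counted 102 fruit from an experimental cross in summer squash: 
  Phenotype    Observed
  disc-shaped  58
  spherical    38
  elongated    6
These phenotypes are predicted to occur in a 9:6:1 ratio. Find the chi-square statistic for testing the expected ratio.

0.031

Total ratio parts = 16. Expected numbers out of 102:
  disc-shaped: 102 × 9/16 = 57.375
  spherical: 102 × 6/16 = 38.25
  elongated: 102 × 1/16 = 6.375
χ² = Σ (O − E)² / E
  disc-shaped: (58 − 57.375)² / 57.375 = 0.0068
  spherical: (38 − 38.25)² / 38.25 = 0.0016
  elongated: (6 − 6.375)² / 6.375 = 0.0221
χ² = 0.0068 + 0.0016 + 0.0221 = 0.0305 ≈ 0.031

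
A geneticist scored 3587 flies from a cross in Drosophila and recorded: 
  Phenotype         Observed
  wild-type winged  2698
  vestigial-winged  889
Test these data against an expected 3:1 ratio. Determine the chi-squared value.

Total ratio parts = 4. Expected numbers out of 3587:
  wild-type winged: 3587 × 3/4 = 2690.25
  vestigial-winged: 3587 × 1/4 = 896.75
χ² = Σ (O − E)² / E
  wild-type winged: (2698 − 2690.25)² / 2690.25 = 0.0223
  vestigial-winged: (889 − 896.75)² / 896.75 = 0.0670
χ² = 0.0223 + 0.0670 = 0.0893 ≈ 0.089

0.089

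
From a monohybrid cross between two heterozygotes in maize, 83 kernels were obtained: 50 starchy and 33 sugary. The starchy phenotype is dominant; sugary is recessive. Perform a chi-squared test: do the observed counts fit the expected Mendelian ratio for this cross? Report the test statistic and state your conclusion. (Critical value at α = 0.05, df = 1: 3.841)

For a monohybrid cross between heterozygotes with complete dominance, the expected phenotypic ratio is 3:1.
Total ratio parts = 4. Expected numbers out of 83:
  starchy: 83 × 3/4 = 62.25
  sugary: 83 × 1/4 = 20.75
χ² = Σ (O − E)² / E
  starchy: (50 − 62.25)² / 62.25 = 2.4106
  sugary: (33 − 20.75)² / 20.75 = 7.2319
χ² = 2.4106 + 7.2319 = 9.6425 ≈ 9.643
Degrees of freedom = 2 − 1 = 1; critical value at α = 0.05 is 3.841.
Since 9.643 > 3.841, we reject the null hypothesis — the data do not fit the 3:1 ratio.

9.643; not consistent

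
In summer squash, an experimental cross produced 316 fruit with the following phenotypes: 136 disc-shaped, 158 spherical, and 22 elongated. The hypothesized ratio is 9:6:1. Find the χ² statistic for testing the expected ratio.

23.229

Total ratio parts = 16. Expected numbers out of 316:
  disc-shaped: 316 × 9/16 = 177.75
  spherical: 316 × 6/16 = 118.5
  elongated: 316 × 1/16 = 19.75
χ² = Σ (O − E)² / E
  disc-shaped: (136 − 177.75)² / 177.75 = 9.8063
  spherical: (158 − 118.5)² / 118.5 = 13.1667
  elongated: (22 − 19.75)² / 19.75 = 0.2563
χ² = 9.8063 + 13.1667 + 0.2563 = 23.2293 ≈ 23.229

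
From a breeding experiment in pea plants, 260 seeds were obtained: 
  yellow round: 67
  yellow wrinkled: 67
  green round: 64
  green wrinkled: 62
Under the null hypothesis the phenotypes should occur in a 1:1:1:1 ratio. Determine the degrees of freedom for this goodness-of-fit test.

A goodness-of-fit test with 4 phenotype classes has df = 4 − 1 = 3.

3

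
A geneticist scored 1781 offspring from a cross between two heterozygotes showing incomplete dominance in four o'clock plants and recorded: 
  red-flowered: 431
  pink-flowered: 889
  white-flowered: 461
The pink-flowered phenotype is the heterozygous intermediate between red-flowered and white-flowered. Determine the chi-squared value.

1.016

With incomplete dominance, a heterozygote × heterozygote cross gives a 1:2:1 phenotypic ratio.
The 1:2:1 ratio has 4 parts, so with N = 1781 the expected counts are:
  red-flowered: 1781 × 1/4 = 445.25
  pink-flowered: 1781 × 2/4 = 890.5
  white-flowered: 1781 × 1/4 = 445.25
χ² = Σ (O − E)² / E
  red-flowered: (431 − 445.25)² / 445.25 = 0.4561
  pink-flowered: (889 − 890.5)² / 890.5 = 0.0025
  white-flowered: (461 − 445.25)² / 445.25 = 0.5571
χ² = 0.4561 + 0.0025 + 0.5571 = 1.0157 ≈ 1.016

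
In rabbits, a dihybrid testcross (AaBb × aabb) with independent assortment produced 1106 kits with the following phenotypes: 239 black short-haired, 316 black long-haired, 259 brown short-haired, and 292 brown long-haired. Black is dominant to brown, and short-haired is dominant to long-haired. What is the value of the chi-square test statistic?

A dihybrid testcross with independent assortment gives a 1:1:1:1 ratio.
The 1:1:1:1 ratio has 4 parts, so with N = 1106 the expected counts are:
  black short-haired: 1106 × 1/4 = 276.5
  black long-haired: 1106 × 1/4 = 276.5
  brown short-haired: 1106 × 1/4 = 276.5
  brown long-haired: 1106 × 1/4 = 276.5
χ² = Σ (O − E)² / E
  black short-haired: (239 − 276.5)² / 276.5 = 5.0859
  black long-haired: (316 − 276.5)² / 276.5 = 5.6429
  brown short-haired: (259 − 276.5)² / 276.5 = 1.1076
  brown long-haired: (292 − 276.5)² / 276.5 = 0.8689
χ² = 5.0859 + 5.6429 + 1.1076 + 0.8689 = 12.7053 ≈ 12.705

12.705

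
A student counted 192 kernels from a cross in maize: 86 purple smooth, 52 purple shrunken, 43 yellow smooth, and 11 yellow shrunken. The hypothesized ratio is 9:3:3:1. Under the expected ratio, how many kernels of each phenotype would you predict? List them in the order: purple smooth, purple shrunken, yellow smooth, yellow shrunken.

Total ratio parts = 16. Expected numbers out of 192:
  purple smooth: 192 × 9/16 = 108
  purple shrunken: 192 × 3/16 = 36
  yellow smooth: 192 × 3/16 = 36
  yellow shrunken: 192 × 1/16 = 12

108, 36, 36, 12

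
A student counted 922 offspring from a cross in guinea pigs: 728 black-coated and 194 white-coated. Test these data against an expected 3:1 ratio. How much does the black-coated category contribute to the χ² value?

Total ratio parts = 4. Expected numbers out of 922:
  black-coated: 922 × 3/4 = 691.5
  white-coated: 922 × 1/4 = 230.5
Contribution of black-coated: (728 − 691.5)² / 691.5 = 1.9266

1.927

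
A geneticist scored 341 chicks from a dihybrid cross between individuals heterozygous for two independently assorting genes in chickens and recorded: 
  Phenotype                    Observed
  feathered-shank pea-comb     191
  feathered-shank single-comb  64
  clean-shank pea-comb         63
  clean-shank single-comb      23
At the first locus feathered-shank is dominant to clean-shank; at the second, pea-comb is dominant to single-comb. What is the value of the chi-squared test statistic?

A dihybrid F₂ with independent assortment and complete dominance at both loci gives a 9:3:3:1 phenotypic ratio.
Expected counts for N = 341 under a 9:3:3:1 ratio (total parts = 16):
  feathered-shank pea-comb: 341 × 9/16 = 191.8125
  feathered-shank single-comb: 341 × 3/16 = 63.9375
  clean-shank pea-comb: 341 × 3/16 = 63.9375
  clean-shank single-comb: 341 × 1/16 = 21.3125
χ² = Σ (O − E)² / E
  feathered-shank pea-comb: (191 − 191.8125)² / 191.8125 = 0.0034
  feathered-shank single-comb: (64 − 63.9375)² / 63.9375 = 0.0001
  clean-shank pea-comb: (63 − 63.9375)² / 63.9375 = 0.0137
  clean-shank single-comb: (23 − 21.3125)² / 21.3125 = 0.1336
χ² = 0.0034 + 0.0001 + 0.0137 + 0.1336 = 0.1508 ≈ 0.151

0.151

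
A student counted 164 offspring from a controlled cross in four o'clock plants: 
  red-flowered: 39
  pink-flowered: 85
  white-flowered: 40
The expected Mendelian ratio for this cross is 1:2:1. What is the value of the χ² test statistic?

0.232

The 1:2:1 ratio has 4 parts, so with N = 164 the expected counts are:
  red-flowered: 164 × 1/4 = 41
  pink-flowered: 164 × 2/4 = 82
  white-flowered: 164 × 1/4 = 41
χ² = Σ (O − E)² / E
  red-flowered: (39 − 41)² / 41 = 0.0976
  pink-flowered: (85 − 82)² / 82 = 0.1098
  white-flowered: (40 − 41)² / 41 = 0.0244
χ² = 0.0976 + 0.1098 + 0.0244 = 0.2318 ≈ 0.232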